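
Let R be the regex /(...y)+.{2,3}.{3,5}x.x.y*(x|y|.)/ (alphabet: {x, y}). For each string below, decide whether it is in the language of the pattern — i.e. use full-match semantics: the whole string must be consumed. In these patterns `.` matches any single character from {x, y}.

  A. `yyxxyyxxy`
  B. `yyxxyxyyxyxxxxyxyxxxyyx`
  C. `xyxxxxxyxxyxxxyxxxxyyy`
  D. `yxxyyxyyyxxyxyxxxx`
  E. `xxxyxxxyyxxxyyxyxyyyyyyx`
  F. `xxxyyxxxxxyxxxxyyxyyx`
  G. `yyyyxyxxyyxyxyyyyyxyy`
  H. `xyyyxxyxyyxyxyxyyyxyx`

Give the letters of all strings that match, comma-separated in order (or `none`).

E

A → no match
B → no match
C → no match
D → no match
E → match
F → no match
G → no match
H → no match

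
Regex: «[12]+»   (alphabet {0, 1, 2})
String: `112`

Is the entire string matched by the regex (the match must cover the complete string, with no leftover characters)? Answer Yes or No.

Yes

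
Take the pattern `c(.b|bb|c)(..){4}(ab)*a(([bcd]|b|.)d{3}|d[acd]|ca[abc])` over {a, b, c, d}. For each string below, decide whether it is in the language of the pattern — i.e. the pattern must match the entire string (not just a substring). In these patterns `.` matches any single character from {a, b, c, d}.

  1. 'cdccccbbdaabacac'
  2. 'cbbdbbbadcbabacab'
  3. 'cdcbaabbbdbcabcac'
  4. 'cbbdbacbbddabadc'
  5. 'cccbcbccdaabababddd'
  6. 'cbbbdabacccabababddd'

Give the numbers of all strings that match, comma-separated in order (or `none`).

1 → no match
2 → match
3 → no match
4 → match
5 → match
6 → match

2, 4, 5, 6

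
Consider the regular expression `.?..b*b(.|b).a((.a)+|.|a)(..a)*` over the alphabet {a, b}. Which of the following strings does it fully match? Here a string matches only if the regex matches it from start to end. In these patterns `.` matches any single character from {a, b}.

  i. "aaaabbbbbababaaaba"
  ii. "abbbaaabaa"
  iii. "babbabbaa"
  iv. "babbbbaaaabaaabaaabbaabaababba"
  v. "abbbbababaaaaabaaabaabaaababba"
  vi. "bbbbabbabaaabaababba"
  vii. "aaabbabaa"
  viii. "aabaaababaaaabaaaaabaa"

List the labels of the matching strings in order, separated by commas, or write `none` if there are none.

ii, iv, v, vii, viii

i → no match
ii → match
iii → no match
iv → match
v → match
vi → no match
vii → match
viii → match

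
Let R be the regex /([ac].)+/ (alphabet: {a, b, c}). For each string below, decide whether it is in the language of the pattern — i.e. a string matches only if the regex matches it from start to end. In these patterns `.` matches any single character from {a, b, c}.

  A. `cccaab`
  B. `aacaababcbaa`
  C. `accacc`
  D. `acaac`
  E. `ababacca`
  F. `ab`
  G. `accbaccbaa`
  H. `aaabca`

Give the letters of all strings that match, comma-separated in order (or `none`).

A, B, C, E, F, G, H

A → match
B → match
C → match
D → no match
E → match
F → match
G → match
H → match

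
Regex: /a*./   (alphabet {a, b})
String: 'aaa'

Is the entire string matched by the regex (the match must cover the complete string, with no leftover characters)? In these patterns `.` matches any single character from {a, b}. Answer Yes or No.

Yes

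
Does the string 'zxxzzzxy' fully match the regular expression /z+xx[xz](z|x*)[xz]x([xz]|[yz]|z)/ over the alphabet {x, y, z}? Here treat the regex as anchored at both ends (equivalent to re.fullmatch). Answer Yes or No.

Yes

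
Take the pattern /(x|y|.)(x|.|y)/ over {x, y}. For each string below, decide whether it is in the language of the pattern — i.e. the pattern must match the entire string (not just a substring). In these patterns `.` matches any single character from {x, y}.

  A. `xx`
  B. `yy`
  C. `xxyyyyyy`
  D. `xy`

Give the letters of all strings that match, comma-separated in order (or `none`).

A, B, D

A. `xx` → match
B. `yy` → match
C. `xxyyyyyy` → no match
D. `xy` → match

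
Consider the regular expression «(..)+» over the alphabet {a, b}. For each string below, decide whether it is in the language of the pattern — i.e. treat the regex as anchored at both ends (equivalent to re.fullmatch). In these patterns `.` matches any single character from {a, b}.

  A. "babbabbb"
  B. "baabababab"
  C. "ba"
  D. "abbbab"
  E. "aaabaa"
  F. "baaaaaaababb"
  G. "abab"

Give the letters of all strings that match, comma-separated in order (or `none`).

A → match
B → match
C → match
D → match
E → match
F → match
G → match

A, B, C, D, E, F, G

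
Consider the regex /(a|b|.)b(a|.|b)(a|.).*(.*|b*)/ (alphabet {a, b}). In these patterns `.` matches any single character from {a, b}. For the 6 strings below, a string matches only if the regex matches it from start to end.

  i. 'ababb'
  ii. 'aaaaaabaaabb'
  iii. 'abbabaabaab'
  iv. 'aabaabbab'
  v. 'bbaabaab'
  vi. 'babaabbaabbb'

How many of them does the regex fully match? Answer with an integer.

i → match
ii → no match
iii → match
iv → no match
v → match
vi → no match
Total matched: 3

3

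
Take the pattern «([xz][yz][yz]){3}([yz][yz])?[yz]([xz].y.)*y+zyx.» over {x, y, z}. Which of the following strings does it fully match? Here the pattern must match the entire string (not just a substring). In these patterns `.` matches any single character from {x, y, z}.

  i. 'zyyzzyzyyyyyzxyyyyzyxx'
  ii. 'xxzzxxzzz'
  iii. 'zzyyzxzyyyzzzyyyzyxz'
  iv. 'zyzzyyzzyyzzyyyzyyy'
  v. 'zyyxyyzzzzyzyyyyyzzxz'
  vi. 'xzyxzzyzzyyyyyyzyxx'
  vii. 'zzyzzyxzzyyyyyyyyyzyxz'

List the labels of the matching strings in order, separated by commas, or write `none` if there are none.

i → match
ii → no match
iii → no match
iv → no match
v → no match
vi → no match
vii → match

i, vii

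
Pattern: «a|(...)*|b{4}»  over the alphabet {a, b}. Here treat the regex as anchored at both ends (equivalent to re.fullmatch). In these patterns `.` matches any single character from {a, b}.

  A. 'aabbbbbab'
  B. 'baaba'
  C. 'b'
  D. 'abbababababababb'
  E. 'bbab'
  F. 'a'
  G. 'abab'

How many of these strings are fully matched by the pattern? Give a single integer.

A → match
B → no match
C → no match
D → no match
E → no match
F → match
G → no match
Total matched: 2

2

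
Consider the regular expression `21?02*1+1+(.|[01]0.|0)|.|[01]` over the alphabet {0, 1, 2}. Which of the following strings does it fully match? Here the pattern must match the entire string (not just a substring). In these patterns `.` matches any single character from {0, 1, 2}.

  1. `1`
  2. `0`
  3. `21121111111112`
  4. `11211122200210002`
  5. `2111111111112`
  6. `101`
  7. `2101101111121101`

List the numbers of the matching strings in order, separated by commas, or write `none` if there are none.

1, 2

1 → match
2 → match
3 → no match
4 → no match
5 → no match
6 → no match
7 → no match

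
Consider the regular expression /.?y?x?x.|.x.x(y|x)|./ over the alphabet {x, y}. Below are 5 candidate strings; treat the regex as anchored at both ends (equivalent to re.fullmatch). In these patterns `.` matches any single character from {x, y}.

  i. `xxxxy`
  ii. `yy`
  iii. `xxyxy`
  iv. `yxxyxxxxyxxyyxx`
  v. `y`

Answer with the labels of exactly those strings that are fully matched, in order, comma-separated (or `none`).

i, iii, v

i → match
ii → no match
iii → match
iv → no match
v → match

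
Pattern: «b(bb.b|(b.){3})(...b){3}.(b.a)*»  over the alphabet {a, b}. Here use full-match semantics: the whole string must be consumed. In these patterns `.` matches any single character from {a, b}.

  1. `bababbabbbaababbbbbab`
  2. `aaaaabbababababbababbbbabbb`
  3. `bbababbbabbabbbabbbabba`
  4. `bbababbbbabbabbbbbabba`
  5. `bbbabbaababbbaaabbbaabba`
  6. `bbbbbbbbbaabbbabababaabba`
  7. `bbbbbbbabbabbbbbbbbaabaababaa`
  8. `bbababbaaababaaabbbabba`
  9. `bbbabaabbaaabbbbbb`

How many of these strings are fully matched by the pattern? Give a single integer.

1 → no match
2 → no match — must start with `b`
3 → match
4 → no match
5 → match
6 → no match
7 → no match
8 → no match
9 → match
Total matched: 3

3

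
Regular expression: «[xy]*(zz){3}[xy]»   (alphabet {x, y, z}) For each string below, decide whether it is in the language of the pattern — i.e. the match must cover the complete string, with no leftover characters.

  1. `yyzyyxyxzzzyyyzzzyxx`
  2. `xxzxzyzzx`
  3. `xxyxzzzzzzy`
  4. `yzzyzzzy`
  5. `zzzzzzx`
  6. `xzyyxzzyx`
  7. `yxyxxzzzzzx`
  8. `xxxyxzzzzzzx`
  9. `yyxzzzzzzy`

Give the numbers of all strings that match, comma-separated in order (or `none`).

1 → no match
2 → no match
3 → match
4 → no match
5 → match
6 → no match
7 → no match
8 → match
9 → match

3, 5, 8, 9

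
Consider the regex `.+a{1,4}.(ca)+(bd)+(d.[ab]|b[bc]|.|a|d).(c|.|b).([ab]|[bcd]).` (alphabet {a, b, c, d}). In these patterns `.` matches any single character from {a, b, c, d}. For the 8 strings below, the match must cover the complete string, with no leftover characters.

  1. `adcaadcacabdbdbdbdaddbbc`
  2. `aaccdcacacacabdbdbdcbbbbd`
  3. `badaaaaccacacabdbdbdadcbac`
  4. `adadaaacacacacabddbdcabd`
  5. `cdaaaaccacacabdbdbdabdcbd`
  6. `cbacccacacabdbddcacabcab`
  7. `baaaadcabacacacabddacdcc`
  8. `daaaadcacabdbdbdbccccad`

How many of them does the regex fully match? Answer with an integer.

1 → match
2 → no match
3 → match
4 → no match
5 → match
6 → no match
7 → no match
8 → match
Total matched: 4

4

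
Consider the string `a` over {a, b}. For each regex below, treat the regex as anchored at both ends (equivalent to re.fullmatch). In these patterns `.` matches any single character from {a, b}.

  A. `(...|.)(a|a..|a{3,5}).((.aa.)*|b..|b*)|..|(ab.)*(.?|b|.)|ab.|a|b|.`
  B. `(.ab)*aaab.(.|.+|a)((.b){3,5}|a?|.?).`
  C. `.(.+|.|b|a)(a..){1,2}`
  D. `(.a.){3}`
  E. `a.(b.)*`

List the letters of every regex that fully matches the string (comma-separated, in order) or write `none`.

A

A → match
B → no match
C → no match
D → no match
E → no match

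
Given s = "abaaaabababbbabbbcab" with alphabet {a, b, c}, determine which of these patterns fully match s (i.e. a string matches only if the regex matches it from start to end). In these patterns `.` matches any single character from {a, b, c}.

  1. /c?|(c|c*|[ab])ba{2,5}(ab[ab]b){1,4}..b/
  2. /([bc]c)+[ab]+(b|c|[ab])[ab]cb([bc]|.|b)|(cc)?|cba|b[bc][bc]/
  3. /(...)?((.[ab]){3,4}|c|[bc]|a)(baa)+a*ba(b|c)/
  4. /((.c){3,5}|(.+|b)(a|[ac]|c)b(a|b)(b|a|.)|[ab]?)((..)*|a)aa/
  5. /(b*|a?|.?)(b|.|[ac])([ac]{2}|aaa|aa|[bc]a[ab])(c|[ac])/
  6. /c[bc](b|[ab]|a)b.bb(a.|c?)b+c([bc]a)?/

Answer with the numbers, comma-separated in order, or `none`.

1 → match
2 → no match
3 → no match
4 → no match — must end with "aa"
5 → no match
6 → no match — must start with "c"

1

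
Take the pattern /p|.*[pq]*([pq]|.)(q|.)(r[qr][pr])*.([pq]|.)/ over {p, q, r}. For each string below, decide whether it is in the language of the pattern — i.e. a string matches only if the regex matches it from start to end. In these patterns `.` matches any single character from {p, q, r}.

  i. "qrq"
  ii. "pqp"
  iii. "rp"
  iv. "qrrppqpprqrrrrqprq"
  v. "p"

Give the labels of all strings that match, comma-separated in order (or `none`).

i → no match
ii → no match
iii → no match
iv → match
v → match

iv, v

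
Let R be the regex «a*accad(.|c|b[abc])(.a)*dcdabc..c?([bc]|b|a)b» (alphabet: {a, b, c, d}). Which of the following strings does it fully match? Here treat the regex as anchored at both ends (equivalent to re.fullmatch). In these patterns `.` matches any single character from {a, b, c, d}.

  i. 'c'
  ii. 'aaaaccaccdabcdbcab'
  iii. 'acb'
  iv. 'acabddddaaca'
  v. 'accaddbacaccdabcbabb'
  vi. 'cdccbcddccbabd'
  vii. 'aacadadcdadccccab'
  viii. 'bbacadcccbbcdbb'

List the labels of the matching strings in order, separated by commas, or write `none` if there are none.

none

i → no match — must end with 'b'
ii → no match
iii → no match
iv → no match — must end with 'b'
v → no match
vi → no match — must end with 'b'
vii → no match
viii → no match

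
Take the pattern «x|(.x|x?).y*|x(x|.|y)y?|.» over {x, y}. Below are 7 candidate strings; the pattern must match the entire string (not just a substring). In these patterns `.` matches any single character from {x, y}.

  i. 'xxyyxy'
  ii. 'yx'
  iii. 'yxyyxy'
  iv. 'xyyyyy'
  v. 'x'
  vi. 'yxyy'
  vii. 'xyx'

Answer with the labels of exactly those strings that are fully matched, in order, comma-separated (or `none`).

iv, v, vi

i → no match
ii → no match
iii → no match
iv → match
v → match
vi → match
vii → no match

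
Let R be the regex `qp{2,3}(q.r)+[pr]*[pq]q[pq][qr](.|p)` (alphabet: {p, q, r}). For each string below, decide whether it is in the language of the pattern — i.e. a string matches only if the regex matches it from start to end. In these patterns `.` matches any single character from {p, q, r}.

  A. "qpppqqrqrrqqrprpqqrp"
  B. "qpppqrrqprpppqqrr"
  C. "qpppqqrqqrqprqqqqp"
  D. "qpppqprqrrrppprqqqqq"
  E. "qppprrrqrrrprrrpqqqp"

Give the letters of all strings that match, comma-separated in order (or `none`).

A → match
B → match
C → match
D → match
E → no match

A, B, C, D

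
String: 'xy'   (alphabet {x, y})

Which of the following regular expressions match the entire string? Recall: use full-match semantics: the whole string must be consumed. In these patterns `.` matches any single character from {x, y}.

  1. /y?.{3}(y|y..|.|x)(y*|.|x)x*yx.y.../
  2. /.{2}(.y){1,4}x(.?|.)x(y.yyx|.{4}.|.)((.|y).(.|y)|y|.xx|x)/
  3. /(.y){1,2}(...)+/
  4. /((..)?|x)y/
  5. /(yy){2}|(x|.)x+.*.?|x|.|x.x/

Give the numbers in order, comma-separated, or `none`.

4

1 → no match
2 → no match
3 → no match
4 → match
5 → no match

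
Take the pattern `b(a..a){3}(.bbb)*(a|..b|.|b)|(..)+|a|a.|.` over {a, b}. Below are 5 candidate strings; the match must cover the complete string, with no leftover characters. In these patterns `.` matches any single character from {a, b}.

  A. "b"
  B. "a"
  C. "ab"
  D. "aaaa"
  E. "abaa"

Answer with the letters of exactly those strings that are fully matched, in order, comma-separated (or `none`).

A → match
B → match
C → match
D → match
E → match

A, B, C, D, E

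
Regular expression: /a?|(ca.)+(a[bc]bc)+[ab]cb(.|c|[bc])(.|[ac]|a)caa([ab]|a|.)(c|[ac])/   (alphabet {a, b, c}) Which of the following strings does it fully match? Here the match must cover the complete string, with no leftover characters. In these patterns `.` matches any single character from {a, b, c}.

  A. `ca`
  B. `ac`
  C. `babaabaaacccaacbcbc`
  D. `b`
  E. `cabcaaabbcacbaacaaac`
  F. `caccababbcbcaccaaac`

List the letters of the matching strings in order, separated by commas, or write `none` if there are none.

E

A. `ca` → no match
B. `ac` → no match
C → no match
D. `b` → no match
E → match
F → no match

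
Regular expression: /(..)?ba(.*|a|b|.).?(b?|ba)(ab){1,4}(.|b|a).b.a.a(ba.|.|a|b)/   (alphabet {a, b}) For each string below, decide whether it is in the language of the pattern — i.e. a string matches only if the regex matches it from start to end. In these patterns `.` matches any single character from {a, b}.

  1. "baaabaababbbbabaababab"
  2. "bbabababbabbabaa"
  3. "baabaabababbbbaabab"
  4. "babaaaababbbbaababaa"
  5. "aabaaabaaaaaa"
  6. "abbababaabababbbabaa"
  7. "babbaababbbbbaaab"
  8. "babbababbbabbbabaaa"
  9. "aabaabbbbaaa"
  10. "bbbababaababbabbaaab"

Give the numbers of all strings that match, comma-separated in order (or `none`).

1 → no match
2 → no match
3 → match
4 → match
5 → no match
6 → match
7 → match
8 → no match
9 → no match
10 → match

3, 4, 6, 7, 10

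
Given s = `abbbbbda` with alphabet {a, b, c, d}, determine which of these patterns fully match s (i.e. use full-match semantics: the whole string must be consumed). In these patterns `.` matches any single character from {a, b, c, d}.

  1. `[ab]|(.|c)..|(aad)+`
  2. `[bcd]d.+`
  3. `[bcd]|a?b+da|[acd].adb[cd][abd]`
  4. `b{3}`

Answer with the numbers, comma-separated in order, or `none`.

3

1 → no match
2 → no match
3 → match
4 → no match — must start with `b`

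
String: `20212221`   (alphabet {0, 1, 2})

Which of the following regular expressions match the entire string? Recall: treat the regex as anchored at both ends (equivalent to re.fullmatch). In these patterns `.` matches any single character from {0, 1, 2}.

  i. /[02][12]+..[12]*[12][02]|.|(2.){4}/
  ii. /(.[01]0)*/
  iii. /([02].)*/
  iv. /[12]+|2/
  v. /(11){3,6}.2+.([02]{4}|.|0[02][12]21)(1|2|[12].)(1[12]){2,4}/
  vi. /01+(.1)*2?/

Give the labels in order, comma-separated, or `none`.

i → match
ii → no match
iii → match
iv → no match
v → no match — must start with `11`
vi → no match — must start with `01`

i, iii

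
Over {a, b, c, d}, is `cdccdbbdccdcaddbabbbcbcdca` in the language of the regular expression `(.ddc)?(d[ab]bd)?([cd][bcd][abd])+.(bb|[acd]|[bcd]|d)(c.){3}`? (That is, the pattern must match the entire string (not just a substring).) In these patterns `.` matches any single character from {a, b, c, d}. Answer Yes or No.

No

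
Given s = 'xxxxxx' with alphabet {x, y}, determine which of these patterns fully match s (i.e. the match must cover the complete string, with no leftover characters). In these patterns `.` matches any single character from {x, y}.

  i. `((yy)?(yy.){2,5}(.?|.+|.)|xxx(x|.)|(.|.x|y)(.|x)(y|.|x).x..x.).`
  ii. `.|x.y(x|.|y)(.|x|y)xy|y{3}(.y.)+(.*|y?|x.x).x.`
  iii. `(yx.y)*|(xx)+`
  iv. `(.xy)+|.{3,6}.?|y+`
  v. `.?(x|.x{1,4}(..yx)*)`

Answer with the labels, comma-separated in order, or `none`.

i → no match
ii → no match
iii → match
iv → match
v → match

iii, iv, v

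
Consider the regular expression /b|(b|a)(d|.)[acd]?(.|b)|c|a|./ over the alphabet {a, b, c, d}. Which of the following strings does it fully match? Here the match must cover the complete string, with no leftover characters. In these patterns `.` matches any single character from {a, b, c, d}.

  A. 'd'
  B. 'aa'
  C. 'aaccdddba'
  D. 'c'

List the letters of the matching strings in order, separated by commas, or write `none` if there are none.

A, D

A. 'd' → match
B. 'aa' → no match
C. 'aaccdddba' → no match
D. 'c' → match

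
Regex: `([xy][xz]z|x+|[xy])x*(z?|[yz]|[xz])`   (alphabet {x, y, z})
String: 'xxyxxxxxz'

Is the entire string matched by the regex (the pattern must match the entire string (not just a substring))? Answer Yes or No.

No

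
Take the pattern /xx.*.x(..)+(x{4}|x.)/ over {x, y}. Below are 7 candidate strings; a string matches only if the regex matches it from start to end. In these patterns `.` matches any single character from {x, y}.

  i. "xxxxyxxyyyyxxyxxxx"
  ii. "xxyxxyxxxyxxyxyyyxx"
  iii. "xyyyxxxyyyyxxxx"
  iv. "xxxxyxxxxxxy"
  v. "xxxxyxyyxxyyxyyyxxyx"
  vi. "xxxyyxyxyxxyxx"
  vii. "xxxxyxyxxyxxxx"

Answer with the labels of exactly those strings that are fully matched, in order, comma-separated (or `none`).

i → match
ii → match
iii → no match — must start with "xx"
iv → match
v → no match
vi → match
vii → match

i, ii, iv, vi, vii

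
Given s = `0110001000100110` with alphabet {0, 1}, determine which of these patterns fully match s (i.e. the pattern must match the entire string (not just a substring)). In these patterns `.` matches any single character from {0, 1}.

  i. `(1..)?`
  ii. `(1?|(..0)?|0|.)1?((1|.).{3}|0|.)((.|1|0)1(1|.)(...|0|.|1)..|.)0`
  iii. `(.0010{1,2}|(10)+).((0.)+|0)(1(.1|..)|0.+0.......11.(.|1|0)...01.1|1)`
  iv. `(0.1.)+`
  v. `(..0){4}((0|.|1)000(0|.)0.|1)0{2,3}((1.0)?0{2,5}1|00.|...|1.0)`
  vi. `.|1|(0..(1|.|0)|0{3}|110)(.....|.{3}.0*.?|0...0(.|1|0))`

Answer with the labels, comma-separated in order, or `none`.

iv

i → no match
ii → no match
iii → no match
iv → match
v → no match
vi → no match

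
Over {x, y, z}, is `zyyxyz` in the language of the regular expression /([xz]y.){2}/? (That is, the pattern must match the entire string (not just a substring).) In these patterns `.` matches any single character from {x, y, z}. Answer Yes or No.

Yes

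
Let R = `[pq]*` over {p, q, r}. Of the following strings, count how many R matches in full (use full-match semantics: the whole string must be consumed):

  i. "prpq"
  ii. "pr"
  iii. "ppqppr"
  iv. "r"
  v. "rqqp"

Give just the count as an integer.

0

i → no match
ii → no match
iii → no match
iv → no match
v → no match
Total matched: 0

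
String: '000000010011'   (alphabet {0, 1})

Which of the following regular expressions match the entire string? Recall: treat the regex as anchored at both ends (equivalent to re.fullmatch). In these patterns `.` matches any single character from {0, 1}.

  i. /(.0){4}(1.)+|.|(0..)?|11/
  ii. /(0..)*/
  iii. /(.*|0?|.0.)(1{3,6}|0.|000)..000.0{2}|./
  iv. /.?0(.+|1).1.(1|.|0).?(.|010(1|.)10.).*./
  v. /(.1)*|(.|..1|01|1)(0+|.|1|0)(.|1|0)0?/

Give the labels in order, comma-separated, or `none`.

i → no match
ii → match
iii → no match
iv → match
v → no match

ii, iv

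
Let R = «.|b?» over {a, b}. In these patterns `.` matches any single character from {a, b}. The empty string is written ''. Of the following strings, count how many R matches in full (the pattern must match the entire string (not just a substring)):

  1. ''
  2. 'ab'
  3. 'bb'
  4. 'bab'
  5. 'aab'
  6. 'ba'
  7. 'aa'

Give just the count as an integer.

1

1. '' → match
2. 'ab' → no match
3. 'bb' → no match
4. 'bab' → no match
5. 'aab' → no match
6. 'ba' → no match
7. 'aa' → no match
Total matched: 1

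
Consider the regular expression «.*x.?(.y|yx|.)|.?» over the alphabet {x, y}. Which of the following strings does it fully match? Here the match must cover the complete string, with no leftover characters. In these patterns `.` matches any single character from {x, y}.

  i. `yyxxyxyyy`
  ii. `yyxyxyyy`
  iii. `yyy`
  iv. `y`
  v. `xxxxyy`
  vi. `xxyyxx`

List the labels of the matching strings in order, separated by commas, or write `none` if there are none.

i, ii, iv, v, vi

i. `yyxxyxyyy` → match
ii. `yyxyxyyy` → match
iii. `yyy` → no match
iv. `y` → match
v. `xxxxyy` → match
vi. `xxyyxx` → match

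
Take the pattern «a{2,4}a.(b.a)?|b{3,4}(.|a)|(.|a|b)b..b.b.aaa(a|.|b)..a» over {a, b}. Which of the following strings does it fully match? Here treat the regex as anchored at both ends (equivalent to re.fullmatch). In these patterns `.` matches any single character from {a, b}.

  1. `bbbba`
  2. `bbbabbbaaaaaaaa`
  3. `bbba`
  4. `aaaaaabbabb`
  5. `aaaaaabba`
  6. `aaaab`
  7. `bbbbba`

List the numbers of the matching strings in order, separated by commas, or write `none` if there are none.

1 → match
2 → match
3 → match
4 → no match
5 → match
6 → match
7 → no match

1, 2, 3, 5, 6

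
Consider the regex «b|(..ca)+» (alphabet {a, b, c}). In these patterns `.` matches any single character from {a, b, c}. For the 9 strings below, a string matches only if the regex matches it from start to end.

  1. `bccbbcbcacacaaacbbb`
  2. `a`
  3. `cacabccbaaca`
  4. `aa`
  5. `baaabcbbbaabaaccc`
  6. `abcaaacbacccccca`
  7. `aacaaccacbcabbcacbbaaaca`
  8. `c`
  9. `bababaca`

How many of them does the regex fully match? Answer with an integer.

0

1 → no match
2. `a` → no match
3. `cacabccbaaca` → no match
4. `aa` → no match
5 → no match
6 → no match
7 → no match
8. `c` → no match
9. `bababaca` → no match
Total matched: 0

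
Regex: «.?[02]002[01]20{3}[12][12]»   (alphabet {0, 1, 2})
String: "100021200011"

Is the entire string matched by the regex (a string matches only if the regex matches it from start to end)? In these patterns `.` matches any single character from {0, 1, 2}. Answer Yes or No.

Yes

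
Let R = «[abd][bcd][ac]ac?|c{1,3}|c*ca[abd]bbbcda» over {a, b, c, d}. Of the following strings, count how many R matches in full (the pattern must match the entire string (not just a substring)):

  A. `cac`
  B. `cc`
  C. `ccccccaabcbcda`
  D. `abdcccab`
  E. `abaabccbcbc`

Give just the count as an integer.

A → no match
B → match
C → no match
D → no match
E → no match
Total matched: 1

1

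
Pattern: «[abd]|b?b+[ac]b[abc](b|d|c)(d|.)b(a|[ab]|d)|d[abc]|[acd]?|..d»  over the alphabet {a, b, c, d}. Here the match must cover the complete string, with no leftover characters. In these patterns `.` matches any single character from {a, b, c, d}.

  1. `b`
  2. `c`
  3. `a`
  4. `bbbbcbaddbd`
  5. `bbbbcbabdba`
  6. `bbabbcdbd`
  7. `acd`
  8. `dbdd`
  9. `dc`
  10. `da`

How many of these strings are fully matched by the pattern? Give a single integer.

9

1. `b` → match
2. `c` → match
3. `a` → match
4. `bbbbcbaddbd` → match
5. `bbbbcbabdba` → match
6. `bbabbcdbd` → match
7. `acd` → match
8. `dbdd` → no match
9. `dc` → match
10. `da` → match
Total matched: 9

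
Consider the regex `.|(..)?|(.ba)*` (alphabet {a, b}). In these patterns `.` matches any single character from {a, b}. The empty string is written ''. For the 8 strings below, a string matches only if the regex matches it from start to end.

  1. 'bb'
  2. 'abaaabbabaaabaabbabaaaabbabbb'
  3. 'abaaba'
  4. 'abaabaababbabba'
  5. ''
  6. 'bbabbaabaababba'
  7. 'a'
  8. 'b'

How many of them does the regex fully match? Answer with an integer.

7

1 → match
2 → no match
3 → match
4 → match
5 → match
6 → match
7 → match
8 → match
Total matched: 7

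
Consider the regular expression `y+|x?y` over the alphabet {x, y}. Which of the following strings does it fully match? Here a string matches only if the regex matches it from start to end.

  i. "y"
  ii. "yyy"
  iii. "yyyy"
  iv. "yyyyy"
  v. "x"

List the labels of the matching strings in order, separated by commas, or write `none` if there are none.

i, ii, iii, iv

i. "y" → match
ii. "yyy" → match
iii. "yyyy" → match
iv. "yyyyy" → match
v. "x" → no match — must end with "y"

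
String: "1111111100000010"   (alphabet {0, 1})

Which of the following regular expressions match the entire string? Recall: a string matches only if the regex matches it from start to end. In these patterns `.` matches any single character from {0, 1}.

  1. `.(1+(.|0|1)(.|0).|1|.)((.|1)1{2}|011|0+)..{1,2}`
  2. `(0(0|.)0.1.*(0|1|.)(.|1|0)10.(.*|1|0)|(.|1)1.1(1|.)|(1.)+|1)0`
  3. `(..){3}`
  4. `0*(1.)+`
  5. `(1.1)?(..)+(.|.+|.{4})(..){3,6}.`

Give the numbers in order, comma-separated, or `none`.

1 → match
2 → no match
3 → no match
4 → no match
5 → match

1, 5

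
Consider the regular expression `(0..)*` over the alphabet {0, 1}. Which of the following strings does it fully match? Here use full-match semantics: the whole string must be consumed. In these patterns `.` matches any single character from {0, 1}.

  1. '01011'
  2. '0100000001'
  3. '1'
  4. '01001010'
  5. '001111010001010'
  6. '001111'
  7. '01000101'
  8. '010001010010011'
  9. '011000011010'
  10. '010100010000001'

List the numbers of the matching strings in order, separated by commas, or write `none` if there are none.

8, 9

1 → no match
2 → no match
3 → no match
4 → no match
5 → no match
6 → no match
7 → no match
8 → match
9 → match
10 → no match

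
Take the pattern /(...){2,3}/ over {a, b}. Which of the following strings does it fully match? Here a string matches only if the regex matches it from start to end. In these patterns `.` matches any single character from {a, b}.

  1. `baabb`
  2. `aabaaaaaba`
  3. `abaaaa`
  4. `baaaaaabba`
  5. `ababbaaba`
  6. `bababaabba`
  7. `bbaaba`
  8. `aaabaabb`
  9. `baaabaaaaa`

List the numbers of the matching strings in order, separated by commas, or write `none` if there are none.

1. `baabb` → no match
2. `aabaaaaaba` → no match
3. `abaaaa` → match
4. `baaaaaabba` → no match
5. `ababbaaba` → match
6. `bababaabba` → no match
7. `bbaaba` → match
8. `aaabaabb` → no match
9. `baaabaaaaa` → no match

3, 5, 7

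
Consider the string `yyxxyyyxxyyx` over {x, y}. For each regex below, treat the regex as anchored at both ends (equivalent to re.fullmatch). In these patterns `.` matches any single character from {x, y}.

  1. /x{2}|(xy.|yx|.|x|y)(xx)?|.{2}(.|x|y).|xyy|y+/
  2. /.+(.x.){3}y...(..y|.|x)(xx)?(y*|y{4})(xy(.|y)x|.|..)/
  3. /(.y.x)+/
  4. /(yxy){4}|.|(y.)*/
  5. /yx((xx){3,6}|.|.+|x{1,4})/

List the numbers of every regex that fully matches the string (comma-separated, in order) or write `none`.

1 → no match
2 → no match
3 → match
4 → no match
5 → no match — must start with `yx`

3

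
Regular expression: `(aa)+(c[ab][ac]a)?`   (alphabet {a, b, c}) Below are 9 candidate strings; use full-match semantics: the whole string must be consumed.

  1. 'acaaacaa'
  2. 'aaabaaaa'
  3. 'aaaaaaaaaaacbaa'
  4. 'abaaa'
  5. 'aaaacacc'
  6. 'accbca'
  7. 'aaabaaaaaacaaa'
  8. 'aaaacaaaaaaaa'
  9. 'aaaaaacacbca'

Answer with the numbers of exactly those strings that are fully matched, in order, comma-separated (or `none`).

none

1. 'acaaacaa' → no match — must start with 'aa'
2. 'aaabaaaa' → no match
3 → no match
4. 'abaaa' → no match — must start with 'aa'
5. 'aaaacacc' → no match
6. 'accbca' → no match — must start with 'aa'
7 → no match
8 → no match
9. 'aaaaaacacbca' → no match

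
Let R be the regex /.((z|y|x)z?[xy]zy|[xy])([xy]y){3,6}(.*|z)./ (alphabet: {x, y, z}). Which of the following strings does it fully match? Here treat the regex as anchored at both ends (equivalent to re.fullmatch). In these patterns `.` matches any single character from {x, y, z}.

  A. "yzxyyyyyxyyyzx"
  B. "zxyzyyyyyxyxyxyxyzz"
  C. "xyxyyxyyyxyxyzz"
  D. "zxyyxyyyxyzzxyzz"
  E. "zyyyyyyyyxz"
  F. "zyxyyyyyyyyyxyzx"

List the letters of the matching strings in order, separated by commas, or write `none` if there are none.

B, D, E, F

A → no match
B → match
C → no match
D → match
E → match
F → match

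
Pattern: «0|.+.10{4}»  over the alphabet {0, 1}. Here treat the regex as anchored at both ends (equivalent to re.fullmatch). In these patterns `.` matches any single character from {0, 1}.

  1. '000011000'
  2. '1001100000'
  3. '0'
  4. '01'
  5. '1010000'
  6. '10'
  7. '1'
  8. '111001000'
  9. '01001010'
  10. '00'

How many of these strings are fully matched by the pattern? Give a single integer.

1. '000011000' → no match
2. '1001100000' → no match
3. '0' → match
4. '01' → no match — must end with '0'
5. '1010000' → match
6. '10' → no match
7. '1' → no match — must end with '0'
8. '111001000' → no match
9. '01001010' → no match
10. '00' → no match
Total matched: 2

2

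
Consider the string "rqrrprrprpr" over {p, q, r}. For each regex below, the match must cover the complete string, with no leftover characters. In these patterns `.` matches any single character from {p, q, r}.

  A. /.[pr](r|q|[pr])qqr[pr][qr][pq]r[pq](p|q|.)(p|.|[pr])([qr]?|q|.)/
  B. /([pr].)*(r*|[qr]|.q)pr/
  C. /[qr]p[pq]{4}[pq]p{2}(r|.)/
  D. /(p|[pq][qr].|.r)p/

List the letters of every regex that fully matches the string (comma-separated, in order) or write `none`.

B

A → no match
B → match
C → no match
D → no match — must end with "p"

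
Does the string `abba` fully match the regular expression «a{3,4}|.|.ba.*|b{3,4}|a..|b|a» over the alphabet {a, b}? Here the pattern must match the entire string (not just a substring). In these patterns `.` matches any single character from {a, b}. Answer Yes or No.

No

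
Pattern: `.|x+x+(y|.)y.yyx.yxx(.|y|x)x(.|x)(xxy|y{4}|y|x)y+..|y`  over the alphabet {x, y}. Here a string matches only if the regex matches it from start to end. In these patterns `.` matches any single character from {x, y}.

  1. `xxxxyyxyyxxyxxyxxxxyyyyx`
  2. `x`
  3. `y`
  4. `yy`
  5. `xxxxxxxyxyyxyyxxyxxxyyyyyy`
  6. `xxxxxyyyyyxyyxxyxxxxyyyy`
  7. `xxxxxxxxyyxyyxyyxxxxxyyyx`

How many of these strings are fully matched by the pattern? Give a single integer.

1 → match
2 → match
3 → match
4 → no match
5 → match
6 → match
7 → match
Total matched: 6

6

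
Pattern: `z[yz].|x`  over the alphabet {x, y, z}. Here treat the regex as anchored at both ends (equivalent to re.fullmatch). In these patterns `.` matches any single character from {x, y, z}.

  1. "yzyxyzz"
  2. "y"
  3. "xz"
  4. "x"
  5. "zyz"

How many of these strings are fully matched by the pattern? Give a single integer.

1. "yzyxyzz" → no match
2. "y" → no match
3. "xz" → no match
4. "x" → match
5. "zyz" → match
Total matched: 2

2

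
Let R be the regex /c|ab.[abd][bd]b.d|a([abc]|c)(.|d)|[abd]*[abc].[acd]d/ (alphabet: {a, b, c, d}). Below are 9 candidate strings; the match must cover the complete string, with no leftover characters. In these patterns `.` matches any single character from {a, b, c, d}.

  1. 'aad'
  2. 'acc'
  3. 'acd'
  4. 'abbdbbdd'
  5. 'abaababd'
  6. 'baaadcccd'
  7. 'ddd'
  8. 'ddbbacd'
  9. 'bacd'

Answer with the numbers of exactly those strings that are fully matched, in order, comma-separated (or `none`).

1, 2, 3, 4, 6, 8, 9

1. 'aad' → match
2. 'acc' → match
3. 'acd' → match
4. 'abbdbbdd' → match
5. 'abaababd' → no match
6. 'baaadcccd' → match
7. 'ddd' → no match
8. 'ddbbacd' → match
9. 'bacd' → match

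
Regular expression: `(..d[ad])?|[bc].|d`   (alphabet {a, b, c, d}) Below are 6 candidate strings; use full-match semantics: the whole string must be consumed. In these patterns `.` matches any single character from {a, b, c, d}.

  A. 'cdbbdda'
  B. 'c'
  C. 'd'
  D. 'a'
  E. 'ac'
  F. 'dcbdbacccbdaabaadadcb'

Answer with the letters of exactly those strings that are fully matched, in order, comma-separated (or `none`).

A → no match
B → no match
C → match
D → no match
E → no match
F → no match

C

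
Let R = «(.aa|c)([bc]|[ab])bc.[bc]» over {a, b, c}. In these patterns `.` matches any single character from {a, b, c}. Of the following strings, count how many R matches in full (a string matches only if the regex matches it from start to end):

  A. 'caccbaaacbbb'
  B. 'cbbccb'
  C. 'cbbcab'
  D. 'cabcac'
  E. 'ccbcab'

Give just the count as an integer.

4

A. 'caccbaaacbbb' → no match
B. 'cbbccb' → match
C. 'cbbcab' → match
D. 'cabcac' → match
E. 'ccbcab' → match
Total matched: 4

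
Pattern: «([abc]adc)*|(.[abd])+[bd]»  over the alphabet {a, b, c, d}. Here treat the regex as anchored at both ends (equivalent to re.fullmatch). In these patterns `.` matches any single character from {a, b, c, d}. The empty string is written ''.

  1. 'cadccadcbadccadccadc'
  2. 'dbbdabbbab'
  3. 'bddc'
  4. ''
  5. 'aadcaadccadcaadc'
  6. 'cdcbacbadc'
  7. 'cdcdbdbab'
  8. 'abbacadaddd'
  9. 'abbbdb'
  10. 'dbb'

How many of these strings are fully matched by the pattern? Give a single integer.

1 → match
2 → no match
3 → no match
4 → match
5 → match
6 → no match
7 → match
8 → match
9 → no match
10 → match
Total matched: 6

6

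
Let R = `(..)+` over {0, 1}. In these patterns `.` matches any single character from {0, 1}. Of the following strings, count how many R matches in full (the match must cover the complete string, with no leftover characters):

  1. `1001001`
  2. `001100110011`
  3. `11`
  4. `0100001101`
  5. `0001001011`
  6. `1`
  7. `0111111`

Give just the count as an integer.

1 → no match
2 → match
3 → match
4 → match
5 → match
6 → no match
7 → no match
Total matched: 4

4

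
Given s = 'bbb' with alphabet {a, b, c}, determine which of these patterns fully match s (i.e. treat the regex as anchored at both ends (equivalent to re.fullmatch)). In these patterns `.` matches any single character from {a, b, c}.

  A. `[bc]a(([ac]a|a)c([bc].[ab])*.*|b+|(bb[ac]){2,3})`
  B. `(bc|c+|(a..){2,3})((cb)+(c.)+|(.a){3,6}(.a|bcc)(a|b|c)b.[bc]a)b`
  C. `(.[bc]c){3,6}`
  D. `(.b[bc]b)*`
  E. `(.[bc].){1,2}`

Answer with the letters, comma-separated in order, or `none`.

A → no match
B → no match
C → no match — must end with 'c'
D → no match
E → match

E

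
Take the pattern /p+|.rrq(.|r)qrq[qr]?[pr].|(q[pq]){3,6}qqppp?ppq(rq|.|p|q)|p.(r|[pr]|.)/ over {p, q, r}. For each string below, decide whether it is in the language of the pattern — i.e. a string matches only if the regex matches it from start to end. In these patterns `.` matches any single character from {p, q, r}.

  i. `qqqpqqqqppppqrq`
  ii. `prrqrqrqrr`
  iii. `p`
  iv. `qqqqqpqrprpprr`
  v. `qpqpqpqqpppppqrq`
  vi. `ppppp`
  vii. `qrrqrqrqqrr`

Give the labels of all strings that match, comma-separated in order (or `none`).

i, ii, iii, v, vi, vii

i → match
ii → match
iii → match
iv → no match
v → match
vi → match
vii → match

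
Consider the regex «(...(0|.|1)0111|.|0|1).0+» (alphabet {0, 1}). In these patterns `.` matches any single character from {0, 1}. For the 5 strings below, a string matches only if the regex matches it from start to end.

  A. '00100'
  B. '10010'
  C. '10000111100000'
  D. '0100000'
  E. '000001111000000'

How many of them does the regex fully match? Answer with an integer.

A → no match
B → no match
C → match
D → match
E → match
Total matched: 3

3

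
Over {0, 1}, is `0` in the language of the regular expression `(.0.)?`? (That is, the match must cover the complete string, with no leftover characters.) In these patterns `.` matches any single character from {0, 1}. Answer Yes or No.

No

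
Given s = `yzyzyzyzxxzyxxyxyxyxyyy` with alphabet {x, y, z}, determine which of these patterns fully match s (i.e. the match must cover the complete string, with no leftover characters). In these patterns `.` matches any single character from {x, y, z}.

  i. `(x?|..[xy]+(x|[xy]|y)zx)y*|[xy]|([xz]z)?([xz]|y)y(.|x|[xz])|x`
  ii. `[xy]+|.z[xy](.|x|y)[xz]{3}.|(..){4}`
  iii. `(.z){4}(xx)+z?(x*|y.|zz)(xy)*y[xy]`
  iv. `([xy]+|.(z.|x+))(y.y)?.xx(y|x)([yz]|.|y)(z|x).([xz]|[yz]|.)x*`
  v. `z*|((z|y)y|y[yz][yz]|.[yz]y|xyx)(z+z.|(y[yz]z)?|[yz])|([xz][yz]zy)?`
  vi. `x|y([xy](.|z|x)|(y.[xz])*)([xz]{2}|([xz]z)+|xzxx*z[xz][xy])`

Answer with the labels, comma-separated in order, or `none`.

i → no match
ii → no match
iii → match
iv → no match
v → no match
vi → no match

iii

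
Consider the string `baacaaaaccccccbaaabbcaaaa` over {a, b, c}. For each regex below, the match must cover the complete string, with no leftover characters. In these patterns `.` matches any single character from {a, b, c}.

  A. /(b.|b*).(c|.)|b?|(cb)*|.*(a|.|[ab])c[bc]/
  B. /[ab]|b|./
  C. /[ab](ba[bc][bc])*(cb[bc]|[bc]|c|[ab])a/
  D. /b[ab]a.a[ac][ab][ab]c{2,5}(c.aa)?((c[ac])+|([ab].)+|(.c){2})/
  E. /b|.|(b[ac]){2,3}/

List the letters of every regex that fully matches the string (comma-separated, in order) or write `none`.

D

A → no match
B → no match
C → no match
D → match
E → no match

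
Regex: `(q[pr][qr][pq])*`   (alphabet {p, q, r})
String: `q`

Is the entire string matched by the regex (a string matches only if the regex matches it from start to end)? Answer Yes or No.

No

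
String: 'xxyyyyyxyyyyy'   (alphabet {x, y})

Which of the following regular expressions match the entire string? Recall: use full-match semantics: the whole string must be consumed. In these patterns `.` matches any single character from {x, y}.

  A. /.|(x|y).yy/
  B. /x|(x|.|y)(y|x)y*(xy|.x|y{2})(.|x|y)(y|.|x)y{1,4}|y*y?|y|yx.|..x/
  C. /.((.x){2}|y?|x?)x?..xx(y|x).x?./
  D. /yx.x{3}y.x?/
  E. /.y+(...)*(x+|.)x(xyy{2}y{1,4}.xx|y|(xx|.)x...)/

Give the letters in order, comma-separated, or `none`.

B

A → no match
B → match
C → no match
D → no match — must start with 'yx'
E → no match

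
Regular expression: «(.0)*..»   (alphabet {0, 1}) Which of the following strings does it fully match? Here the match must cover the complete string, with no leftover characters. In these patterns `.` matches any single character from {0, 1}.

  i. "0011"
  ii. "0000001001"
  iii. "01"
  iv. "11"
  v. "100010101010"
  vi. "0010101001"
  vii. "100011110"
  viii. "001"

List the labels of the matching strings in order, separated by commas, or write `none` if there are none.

i → match
ii → match
iii → match
iv → match
v → match
vi → match
vii → no match
viii → no match

i, ii, iii, iv, v, vi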